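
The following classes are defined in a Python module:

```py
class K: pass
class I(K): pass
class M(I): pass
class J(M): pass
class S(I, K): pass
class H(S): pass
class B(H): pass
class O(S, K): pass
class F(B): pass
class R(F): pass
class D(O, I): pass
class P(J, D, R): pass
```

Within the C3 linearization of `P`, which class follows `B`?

L[P] = P + merge(L[J], L[D], L[R], [J D R])
  take J:  [J M I K object] + [D O S I K object] + [R F B H S I K object] + [J D R]
  take M:  [M I K object] + [D O S I K object] + [R F B H S I K object] + [D R]
  take D:  [I K object] + [D O S I K object] + [R F B H S I K object] + [D R]
  take O:  [I K object] + [O S I K object] + [R F B H S I K object] + [R]
  take R:  [I K object] + [S I K object] + [R F B H S I K object] + [R]
  take F:  [I K object] + [S I K object] + [F B H S I K object]
  take B:  [I K object] + [S I K object] + [B H S I K object]
  take H:  [I K object] + [S I K object] + [H S I K object]
  take S:  [I K object] + [S I K object] + [S I K object]
  take I:  [I K object] + [I K object] + [I K object]
  take K:  [K object] + [K object] + [K object]
  take object:  [object] + [object] + [object]
MRO: P J M D O R F B H S I K object
B is at position 7; next is H.

H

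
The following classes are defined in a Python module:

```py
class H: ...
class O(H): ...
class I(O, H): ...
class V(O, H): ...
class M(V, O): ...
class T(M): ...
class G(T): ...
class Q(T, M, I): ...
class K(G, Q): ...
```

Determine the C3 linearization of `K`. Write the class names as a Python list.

L[K] = K + merge(L[G], L[Q], [G Q])
  take G:  [G T M V O H object] + [Q T M V I O H object] + [G Q]
  take Q:  [T M V O H object] + [Q T M V I O H object] + [Q]
  take T:  [T M V O H object] + [T M V I O H object]
  take M:  [M V O H object] + [M V I O H object]
  take V:  [V O H object] + [V I O H object]
  take I:  [O H object] + [I O H object]
  take O:  [O H object] + [O H object]
  take H:  [H object] + [H object]
  take object:  [object] + [object]

[K, G, Q, T, M, V, I, O, H, object]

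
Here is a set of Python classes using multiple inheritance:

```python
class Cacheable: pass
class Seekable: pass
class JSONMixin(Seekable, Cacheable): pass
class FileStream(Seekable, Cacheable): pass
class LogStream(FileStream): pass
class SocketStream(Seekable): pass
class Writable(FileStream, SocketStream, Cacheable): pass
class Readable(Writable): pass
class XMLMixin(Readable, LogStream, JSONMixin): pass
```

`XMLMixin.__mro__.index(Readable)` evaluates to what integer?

L[XMLMixin] = XMLMixin + merge(L[Readable], L[LogStream], L[JSONMixin], [Readable LogStream JSONMixin])
  take Readable:  [Readable Writable FileStream SocketStream Seekable Cacheable object] + [LogStream FileStream Seekable Cacheable object] + [JSONMixin Seekable Cacheable object] + [Readable LogStream JSONMixin]
  take Writable:  [Writable FileStream SocketStream Seekable Cacheable object] + [LogStream FileStream Seekable Cacheable object] + [JSONMixin Seekable Cacheable object] + [LogStream JSONMixin]
  take LogStream:  [FileStream SocketStream Seekable Cacheable object] + [LogStream FileStream Seekable Cacheable object] + [JSONMixin Seekable Cacheable object] + [LogStream JSONMixin]
  take FileStream:  [FileStream SocketStream Seekable Cacheable object] + [FileStream Seekable Cacheable object] + [JSONMixin Seekable Cacheable object] + [JSONMixin]
  take SocketStream:  [SocketStream Seekable Cacheable object] + [Seekable Cacheable object] + [JSONMixin Seekable Cacheable object] + [JSONMixin]
  take JSONMixin:  [Seekable Cacheable object] + [Seekable Cacheable object] + [JSONMixin Seekable Cacheable object] + [JSONMixin]
  take Seekable:  [Seekable Cacheable object] + [Seekable Cacheable object] + [Seekable Cacheable object]
  take Cacheable:  [Cacheable object] + [Cacheable object] + [Cacheable object]
  take object:  [object] + [object] + [object]
MRO: XMLMixin Readable Writable LogStream FileStream SocketStream JSONMixin Seekable Cacheable object
Readable sits at index 1.

1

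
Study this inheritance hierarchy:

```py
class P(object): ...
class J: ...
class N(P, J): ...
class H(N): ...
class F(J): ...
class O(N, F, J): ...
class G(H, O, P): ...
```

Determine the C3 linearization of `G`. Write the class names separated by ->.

G -> H -> O -> N -> P -> F -> J -> object

L[G] = G + merge(L[H], L[O], L[P], [H O P])
  take H:  [H N P J object] + [O N P F J object] + [P object] + [H O P]
  take O:  [N P J object] + [O N P F J object] + [P object] + [O P]
  take N:  [N P J object] + [N P F J object] + [P object] + [P]
  take P:  [P J object] + [P F J object] + [P object] + [P]
  take F:  [J object] + [F J object] + [object]
  take J:  [J object] + [J object] + [object]
  take object:  [object] + [object] + [object]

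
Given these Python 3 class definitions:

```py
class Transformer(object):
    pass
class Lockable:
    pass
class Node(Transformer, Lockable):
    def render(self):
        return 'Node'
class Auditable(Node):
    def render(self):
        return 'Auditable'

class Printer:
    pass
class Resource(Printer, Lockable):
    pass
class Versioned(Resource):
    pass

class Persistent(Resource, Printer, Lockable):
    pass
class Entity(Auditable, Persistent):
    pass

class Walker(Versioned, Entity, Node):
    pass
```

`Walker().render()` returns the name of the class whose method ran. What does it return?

Auditable

L[Walker] = Walker + merge(L[Versioned], L[Entity], L[Node], [Versioned Entity Node])
  take Versioned:  [Versioned Resource Printer Lockable object] + [Entity Auditable Node Transformer Persistent Resource Printer Lockable object] + [Node Transformer Lockable object] + [Versioned Entity Node]
  take Entity:  [Resource Printer Lockable object] + [Entity Auditable Node Transformer Persistent Resource Printer Lockable object] + [Node Transformer Lockable object] + [Entity Node]
  take Auditable:  [Resource Printer Lockable object] + [Auditable Node Transformer Persistent Resource Printer Lockable object] + [Node Transformer Lockable object] + [Node]
  take Node:  [Resource Printer Lockable object] + [Node Transformer Persistent Resource Printer Lockable object] + [Node Transformer Lockable object] + [Node]
  take Transformer:  [Resource Printer Lockable object] + [Transformer Persistent Resource Printer Lockable object] + [Transformer Lockable object]
  take Persistent:  [Resource Printer Lockable object] + [Persistent Resource Printer Lockable object] + [Lockable object]
  take Resource:  [Resource Printer Lockable object] + [Resource Printer Lockable object] + [Lockable object]
  take Printer:  [Printer Lockable object] + [Printer Lockable object] + [Lockable object]
  take Lockable:  [Lockable object] + [Lockable object] + [Lockable object]
  take object:  [object] + [object] + [object]
MRO: Walker Versioned Entity Auditable Node Transformer Persistent Resource Printer Lockable object
render is defined in: Auditable, Node. First along the MRO is Auditable.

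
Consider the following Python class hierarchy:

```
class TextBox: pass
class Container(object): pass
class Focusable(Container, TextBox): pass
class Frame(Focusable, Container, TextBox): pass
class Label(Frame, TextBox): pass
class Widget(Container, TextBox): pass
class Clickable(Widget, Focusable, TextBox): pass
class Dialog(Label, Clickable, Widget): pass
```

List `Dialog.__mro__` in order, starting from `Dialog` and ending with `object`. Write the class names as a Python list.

[Dialog, Label, Frame, Clickable, Widget, Focusable, Container, TextBox, object]

L[Dialog] = Dialog + merge(L[Label], L[Clickable], L[Widget], [Label Clickable Widget])
  take Label:  [Label Frame Focusable Container TextBox object] + [Clickable Widget Focusable Container TextBox object] + [Widget Container TextBox object] + [Label Clickable Widget]
  take Frame:  [Frame Focusable Container TextBox object] + [Clickable Widget Focusable Container TextBox object] + [Widget Container TextBox object] + [Clickable Widget]
  take Clickable:  [Focusable Container TextBox object] + [Clickable Widget Focusable Container TextBox object] + [Widget Container TextBox object] + [Clickable Widget]
  take Widget:  [Focusable Container TextBox object] + [Widget Focusable Container TextBox object] + [Widget Container TextBox object] + [Widget]
  take Focusable:  [Focusable Container TextBox object] + [Focusable Container TextBox object] + [Container TextBox object]
  take Container:  [Container TextBox object] + [Container TextBox object] + [Container TextBox object]
  take TextBox:  [TextBox object] + [TextBox object] + [TextBox object]
  take object:  [object] + [object] + [object]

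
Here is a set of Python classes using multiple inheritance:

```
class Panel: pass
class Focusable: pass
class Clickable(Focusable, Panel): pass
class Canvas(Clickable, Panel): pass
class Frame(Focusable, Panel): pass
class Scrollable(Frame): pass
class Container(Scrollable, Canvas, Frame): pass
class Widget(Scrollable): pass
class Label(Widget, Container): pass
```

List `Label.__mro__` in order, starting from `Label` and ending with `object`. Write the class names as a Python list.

[Label, Widget, Container, Scrollable, Canvas, Frame, Clickable, Focusable, Panel, object]

L[Label] = Label + merge(L[Widget], L[Container], [Widget Container])
  take Widget:  [Widget Scrollable Frame Focusable Panel object] + [Container Scrollable Canvas Frame Clickable Focusable Panel object] + [Widget Container]
  take Container:  [Scrollable Frame Focusable Panel object] + [Container Scrollable Canvas Frame Clickable Focusable Panel object] + [Container]
  take Scrollable:  [Scrollable Frame Focusable Panel object] + [Scrollable Canvas Frame Clickable Focusable Panel object]
  take Canvas:  [Frame Focusable Panel object] + [Canvas Frame Clickable Focusable Panel object]
  take Frame:  [Frame Focusable Panel object] + [Frame Clickable Focusable Panel object]
  take Clickable:  [Focusable Panel object] + [Clickable Focusable Panel object]
  take Focusable:  [Focusable Panel object] + [Focusable Panel object]
  take Panel:  [Panel object] + [Panel object]
  take object:  [object] + [object]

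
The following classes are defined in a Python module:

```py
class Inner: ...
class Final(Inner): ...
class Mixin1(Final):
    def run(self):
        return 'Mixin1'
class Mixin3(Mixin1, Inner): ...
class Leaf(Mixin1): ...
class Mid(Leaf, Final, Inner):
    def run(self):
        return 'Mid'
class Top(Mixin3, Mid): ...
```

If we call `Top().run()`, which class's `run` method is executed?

L[Top] = Top + merge(L[Mixin3], L[Mid], [Mixin3 Mid])
  take Mixin3:  [Mixin3 Mixin1 Final Inner object] + [Mid Leaf Mixin1 Final Inner object] + [Mixin3 Mid]
  take Mid:  [Mixin1 Final Inner object] + [Mid Leaf Mixin1 Final Inner object] + [Mid]
  take Leaf:  [Mixin1 Final Inner object] + [Leaf Mixin1 Final Inner object]
  take Mixin1:  [Mixin1 Final Inner object] + [Mixin1 Final Inner object]
  take Final:  [Final Inner object] + [Final Inner object]
  take Inner:  [Inner object] + [Inner object]
  take object:  [object] + [object]
MRO: Top Mixin3 Mid Leaf Mixin1 Final Inner object
run is defined in: Mid, Mixin1. First along the MRO is Mid.

Mid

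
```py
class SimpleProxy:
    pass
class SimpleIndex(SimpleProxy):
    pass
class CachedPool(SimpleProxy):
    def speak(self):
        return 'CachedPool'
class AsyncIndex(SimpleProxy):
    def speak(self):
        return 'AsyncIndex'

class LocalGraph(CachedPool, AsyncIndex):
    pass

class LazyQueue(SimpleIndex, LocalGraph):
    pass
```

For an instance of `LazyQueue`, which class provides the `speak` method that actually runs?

CachedPool

L[LazyQueue] = LazyQueue + merge(L[SimpleIndex], L[LocalGraph], [SimpleIndex LocalGraph])
  take SimpleIndex:  [SimpleIndex SimpleProxy object] + [LocalGraph CachedPool AsyncIndex SimpleProxy object] + [SimpleIndex LocalGraph]
  take LocalGraph:  [SimpleProxy object] + [LocalGraph CachedPool AsyncIndex SimpleProxy object] + [LocalGraph]
  take CachedPool:  [SimpleProxy object] + [CachedPool AsyncIndex SimpleProxy object]
  take AsyncIndex:  [SimpleProxy object] + [AsyncIndex SimpleProxy object]
  take SimpleProxy:  [SimpleProxy object] + [SimpleProxy object]
  take object:  [object] + [object]
MRO: LazyQueue SimpleIndex LocalGraph CachedPool AsyncIndex SimpleProxy object
speak is defined in: AsyncIndex, CachedPool. First along the MRO is CachedPool.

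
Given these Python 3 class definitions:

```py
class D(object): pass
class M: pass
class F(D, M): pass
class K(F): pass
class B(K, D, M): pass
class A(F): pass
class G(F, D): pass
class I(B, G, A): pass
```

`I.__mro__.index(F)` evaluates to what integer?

L[I] = I + merge(L[B], L[G], L[A], [B G A])
  take B:  [B K F D M object] + [G F D M object] + [A F D M object] + [B G A]
  take K:  [K F D M object] + [G F D M object] + [A F D M object] + [G A]
  take G:  [F D M object] + [G F D M object] + [A F D M object] + [G A]
  take A:  [F D M object] + [F D M object] + [A F D M object] + [A]
  take F:  [F D M object] + [F D M object] + [F D M object]
  take D:  [D M object] + [D M object] + [D M object]
  take M:  [M object] + [M object] + [M object]
  take object:  [object] + [object] + [object]
MRO: I B K G A F D M object
F sits at index 5.

5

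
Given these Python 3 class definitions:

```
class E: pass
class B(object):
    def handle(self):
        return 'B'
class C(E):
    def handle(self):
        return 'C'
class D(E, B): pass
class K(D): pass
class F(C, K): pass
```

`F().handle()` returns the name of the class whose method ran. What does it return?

C

L[F] = F + merge(L[C], L[K], [C K])
  take C:  [C E object] + [K D E B object] + [C K]
  take K:  [E object] + [K D E B object] + [K]
  take D:  [E object] + [D E B object]
  take E:  [E object] + [E B object]
  take B:  [object] + [B object]
  take object:  [object] + [object]
MRO: F C K D E B object
handle is defined in: B, C. First along the MRO is C.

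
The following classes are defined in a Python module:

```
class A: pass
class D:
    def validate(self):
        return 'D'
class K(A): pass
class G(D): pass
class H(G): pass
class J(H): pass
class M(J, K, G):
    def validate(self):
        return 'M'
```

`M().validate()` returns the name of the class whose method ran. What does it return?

M

L[M] = M + merge(L[J], L[K], L[G], [J K G])
  take J:  [J H G D object] + [K A object] + [G D object] + [J K G]
  take H:  [H G D object] + [K A object] + [G D object] + [K G]
  take K:  [G D object] + [K A object] + [G D object] + [K G]
  take G:  [G D object] + [A object] + [G D object] + [G]
  take D:  [D object] + [A object] + [D object]
  take A:  [object] + [A object] + [object]
  take object:  [object] + [object] + [object]
MRO: M J H K G D A object
validate is defined in: D, M. First along the MRO is M.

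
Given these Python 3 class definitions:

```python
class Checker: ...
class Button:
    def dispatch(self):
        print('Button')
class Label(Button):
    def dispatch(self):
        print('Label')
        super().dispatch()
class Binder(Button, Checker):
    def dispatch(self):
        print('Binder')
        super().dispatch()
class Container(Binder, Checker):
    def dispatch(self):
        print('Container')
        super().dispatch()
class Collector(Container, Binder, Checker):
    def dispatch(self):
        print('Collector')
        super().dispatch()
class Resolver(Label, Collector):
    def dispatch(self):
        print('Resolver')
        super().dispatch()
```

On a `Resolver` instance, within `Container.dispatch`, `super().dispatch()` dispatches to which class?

L[Resolver] = Resolver + merge(L[Label], L[Collector], [Label Collector])
  take Label:  [Label Button object] + [Collector Container Binder Button Checker object] + [Label Collector]
  take Collector:  [Button object] + [Collector Container Binder Button Checker object] + [Collector]
  take Container:  [Button object] + [Container Binder Button Checker object]
  take Binder:  [Button object] + [Binder Button Checker object]
  take Button:  [Button object] + [Button Checker object]
  take Checker:  [object] + [Checker object]
  take object:  [object] + [object]
MRO: Resolver Label Collector Container Binder Button Checker object
super() in Container.dispatch on a Resolver instance goes to the class after Container in Resolver's MRO: Binder.

Binder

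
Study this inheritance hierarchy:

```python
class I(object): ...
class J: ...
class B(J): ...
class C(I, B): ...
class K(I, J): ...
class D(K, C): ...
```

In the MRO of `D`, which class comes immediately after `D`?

L[D] = D + merge(L[K], L[C], [K C])
  take K:  [K I J object] + [C I B J object] + [K C]
  take C:  [I J object] + [C I B J object] + [C]
  take I:  [I J object] + [I B J object]
  take B:  [J object] + [B J object]
  take J:  [J object] + [J object]
  take object:  [object] + [object]
MRO: D K C I B J object
D is at position 0; next is K.

K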